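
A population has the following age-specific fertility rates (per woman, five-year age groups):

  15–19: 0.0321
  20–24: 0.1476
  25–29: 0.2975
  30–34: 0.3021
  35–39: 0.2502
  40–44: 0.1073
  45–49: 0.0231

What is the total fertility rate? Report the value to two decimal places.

5.80

Sum of ASFRs = 0.0321 + 0.1476 + 0.2975 + 0.3021 + 0.2502 + 0.1073 + 0.0231 = 1.1599
TFR = 5 × 1.1599 = 5.7995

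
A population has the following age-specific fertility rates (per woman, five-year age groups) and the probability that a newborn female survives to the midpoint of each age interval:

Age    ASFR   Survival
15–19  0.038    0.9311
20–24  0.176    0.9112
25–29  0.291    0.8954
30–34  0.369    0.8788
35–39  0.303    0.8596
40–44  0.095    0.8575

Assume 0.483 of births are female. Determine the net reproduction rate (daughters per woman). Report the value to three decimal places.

2.711

Proportion female at birth = 0.483.
Per-age-group product (5 × ASFR × survival probability):
  15–19: 5 × 0.038 × 0.9311 = 0.17691
  20–24: 5 × 0.176 × 0.9112 = 0.80186
  25–29: 5 × 0.291 × 0.8954 = 1.30281
  30–34: 5 × 0.369 × 0.8788 = 1.62139
  35–39: 5 × 0.303 × 0.8596 = 1.30229
  40–44: 5 × 0.095 × 0.8575 = 0.40731
Sum = 5.61257
NRR = 0.483 × 5.61257 = 2.71087
An NRR exceeding 1 indicates intrinsic growth under these rates.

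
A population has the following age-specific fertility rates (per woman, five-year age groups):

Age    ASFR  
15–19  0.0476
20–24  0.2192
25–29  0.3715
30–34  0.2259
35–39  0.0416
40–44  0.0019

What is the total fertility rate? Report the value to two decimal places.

Sum of ASFRs = 0.0476 + 0.2192 + 0.3715 + 0.2259 + 0.0416 + 0.0019 = 0.9077
TFR = 5 × 0.9077 = 4.5385

4.54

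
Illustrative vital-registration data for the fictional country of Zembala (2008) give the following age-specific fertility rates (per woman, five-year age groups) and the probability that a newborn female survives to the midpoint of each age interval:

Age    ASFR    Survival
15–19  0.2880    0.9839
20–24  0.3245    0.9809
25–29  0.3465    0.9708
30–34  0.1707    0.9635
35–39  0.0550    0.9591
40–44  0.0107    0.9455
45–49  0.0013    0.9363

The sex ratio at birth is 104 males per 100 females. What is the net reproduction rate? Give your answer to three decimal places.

Proportion female at birth = 100 / (100 + 104) = 0.49020.
Weighting each age-specific rate by interval width and survival:
  15–19: 5 × 0.2880 × 0.9839 = 1.41682
  20–24: 5 × 0.3245 × 0.9809 = 1.59151
  25–29: 5 × 0.3465 × 0.9708 = 1.68191
  30–34: 5 × 0.1707 × 0.9635 = 0.82235
  35–39: 5 × 0.0550 × 0.9591 = 0.26375
  40–44: 5 × 0.0107 × 0.9455 = 0.05058
  45–49: 5 × 0.0013 × 0.9363 = 0.00609
Sum = 5.83301
NRR = 0.49020 × 5.83301 = 2.85934
An NRR exceeding 1 indicates intrinsic growth under these rates.

2.859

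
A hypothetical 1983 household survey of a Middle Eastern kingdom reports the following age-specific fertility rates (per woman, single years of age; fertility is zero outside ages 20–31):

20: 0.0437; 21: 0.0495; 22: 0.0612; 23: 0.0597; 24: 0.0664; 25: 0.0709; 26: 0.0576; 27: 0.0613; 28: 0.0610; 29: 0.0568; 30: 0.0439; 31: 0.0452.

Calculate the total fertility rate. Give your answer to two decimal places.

Sum of ASFRs = 0.0437 + 0.0495 + 0.0612 + 0.0597 + 0.0664 + 0.0709 + 0.0576 + 0.0613 + 0.0610 + 0.0568 + 0.0439 + 0.0452 = 0.6772
TFR = 0.6772

0.68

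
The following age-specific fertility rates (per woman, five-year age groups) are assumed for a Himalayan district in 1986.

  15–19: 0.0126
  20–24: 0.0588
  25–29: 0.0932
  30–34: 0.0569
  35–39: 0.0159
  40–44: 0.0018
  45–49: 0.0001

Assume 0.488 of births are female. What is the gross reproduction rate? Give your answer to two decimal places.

0.58

Proportion female at birth = 0.488.
Sum of ASFRs = 0.0126 + 0.0588 + 0.0932 + 0.0569 + 0.0159 + 0.0018 + 0.0001 = 0.2393
TFR = 5 × 0.2393 = 1.1965
GRR = 0.488 × 1.1965 = 0.58389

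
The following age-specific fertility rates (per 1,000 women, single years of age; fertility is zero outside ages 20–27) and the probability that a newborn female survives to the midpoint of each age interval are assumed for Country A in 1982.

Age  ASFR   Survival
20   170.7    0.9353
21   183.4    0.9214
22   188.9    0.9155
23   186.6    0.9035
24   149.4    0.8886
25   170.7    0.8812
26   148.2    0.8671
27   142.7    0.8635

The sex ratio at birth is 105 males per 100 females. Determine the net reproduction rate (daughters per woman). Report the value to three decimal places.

Proportion female at birth = 100 / (100 + 105) = 0.48780.
Weighting each age-specific rate by interval width and survival:
  20: 1 × 170.7/1000 × 0.9353 = 0.15966
  21: 1 × 183.4/1000 × 0.9214 = 0.16898
  22: 1 × 188.9/1000 × 0.9155 = 0.17294
  23: 1 × 186.6/1000 × 0.9035 = 0.16859
  24: 1 × 149.4/1000 × 0.8886 = 0.13276
  25: 1 × 170.7/1000 × 0.8812 = 0.15042
  26: 1 × 148.2/1000 × 0.8671 = 0.12850
  27: 1 × 142.7/1000 × 0.8635 = 0.12322
Sum = 1.20507
NRR = 0.48780 × 1.20507 = 0.58783
With NRR below 1 the population is below replacement fertility.

0.588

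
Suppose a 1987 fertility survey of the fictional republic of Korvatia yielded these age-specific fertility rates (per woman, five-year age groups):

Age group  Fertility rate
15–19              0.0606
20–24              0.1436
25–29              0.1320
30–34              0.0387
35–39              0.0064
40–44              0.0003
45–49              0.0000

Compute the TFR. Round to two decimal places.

Sum of ASFRs = 0.0606 + 0.1436 + 0.1320 + 0.0387 + 0.0064 + 0.0003 + 0.0000 = 0.3816
TFR = 5 × 0.3816 = 1.908

1.91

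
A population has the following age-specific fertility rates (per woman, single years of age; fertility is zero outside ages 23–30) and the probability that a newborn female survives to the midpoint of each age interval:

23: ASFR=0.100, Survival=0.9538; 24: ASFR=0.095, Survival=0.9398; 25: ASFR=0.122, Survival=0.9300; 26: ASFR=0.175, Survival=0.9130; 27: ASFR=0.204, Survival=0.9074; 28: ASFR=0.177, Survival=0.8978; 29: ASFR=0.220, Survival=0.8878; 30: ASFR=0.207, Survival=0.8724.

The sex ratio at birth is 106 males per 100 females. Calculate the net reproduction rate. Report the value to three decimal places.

Proportion female at birth = 100 / (100 + 106) = 0.48544.
Weighting each age-specific rate by interval width and survival:
  23: 1 × 0.100 × 0.9538 = 0.09538
  24: 1 × 0.095 × 0.9398 = 0.08928
  25: 1 × 0.122 × 0.9300 = 0.11346
  26: 1 × 0.175 × 0.9130 = 0.15978
  27: 1 × 0.204 × 0.9074 = 0.18511
  28: 1 × 0.177 × 0.8978 = 0.15891
  29: 1 × 0.220 × 0.8878 = 0.19532
  30: 1 × 0.207 × 0.8724 = 0.18059
Sum = 1.17783
NRR = 0.48544 × 1.17783 = 0.57177
With NRR below 1 the population is below replacement fertility.

0.572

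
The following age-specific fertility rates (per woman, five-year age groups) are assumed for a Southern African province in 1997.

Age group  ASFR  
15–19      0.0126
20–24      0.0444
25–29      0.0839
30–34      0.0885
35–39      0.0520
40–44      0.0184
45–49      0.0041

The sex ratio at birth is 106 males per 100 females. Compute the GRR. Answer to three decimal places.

Proportion female at birth = 100 / (100 + 106) = 0.48544.
Sum of ASFRs = 0.0126 + 0.0444 + 0.0839 + 0.0885 + 0.0520 + 0.0184 + 0.0041 = 0.3039
TFR = 5 × 0.3039 = 1.5195
GRR = 0.48544 × 1.5195 = 0.73763

0.738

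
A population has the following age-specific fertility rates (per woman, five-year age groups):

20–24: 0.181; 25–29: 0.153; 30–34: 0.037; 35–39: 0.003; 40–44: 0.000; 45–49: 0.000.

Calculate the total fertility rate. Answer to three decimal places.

Sum of ASFRs = 0.181 + 0.153 + 0.037 + 0.003 + 0.000 + 0.000 = 0.374
TFR = 5 × 0.374 = 1.87

1.870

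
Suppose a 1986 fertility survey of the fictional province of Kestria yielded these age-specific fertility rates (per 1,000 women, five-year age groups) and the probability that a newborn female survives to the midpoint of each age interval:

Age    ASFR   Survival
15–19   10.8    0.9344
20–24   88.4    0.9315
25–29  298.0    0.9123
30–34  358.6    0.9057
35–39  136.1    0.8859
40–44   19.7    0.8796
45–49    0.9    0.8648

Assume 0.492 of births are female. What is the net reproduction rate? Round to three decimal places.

Proportion female at birth = 0.492.
Weighting each age-specific rate by interval width and survival:
  15–19: 5 × 10.8/1000 × 0.9344 = 0.05046
  20–24: 5 × 88.4/1000 × 0.9315 = 0.41172
  25–29: 5 × 298.0/1000 × 0.9123 = 1.35933
  30–34: 5 × 358.6/1000 × 0.9057 = 1.62392
  35–39: 5 × 136.1/1000 × 0.8859 = 0.60285
  40–44: 5 × 19.7/1000 × 0.8796 = 0.08664
  45–49: 5 × 0.9/1000 × 0.8648 = 0.00389
Sum = 4.13881
NRR = 0.492 × 4.13881 = 2.03629

2.036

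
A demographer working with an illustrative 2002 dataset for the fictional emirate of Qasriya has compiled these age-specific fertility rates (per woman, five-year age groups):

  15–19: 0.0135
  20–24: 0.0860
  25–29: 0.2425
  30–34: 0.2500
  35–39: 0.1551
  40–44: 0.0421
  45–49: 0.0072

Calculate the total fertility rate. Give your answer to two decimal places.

Sum of ASFRs = 0.0135 + 0.0860 + 0.2425 + 0.2500 + 0.1551 + 0.0421 + 0.0072 = 0.7964
TFR = 5 × 0.7964 = 3.982

3.98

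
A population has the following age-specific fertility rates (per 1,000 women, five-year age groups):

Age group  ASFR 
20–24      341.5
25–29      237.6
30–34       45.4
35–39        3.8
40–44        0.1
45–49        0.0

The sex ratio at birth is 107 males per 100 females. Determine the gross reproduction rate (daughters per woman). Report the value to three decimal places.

1.518

Proportion female at birth = 100 / (100 + 107) = 0.48309.
Sum of ASFRs = 341.5 + 237.6 + 45.4 + 3.8 + 0.1 + 0.0 = 628.4
TFR = 5 × 628.4 / 1000 = 3.142
GRR = 0.48309 × 3.142 = 1.51787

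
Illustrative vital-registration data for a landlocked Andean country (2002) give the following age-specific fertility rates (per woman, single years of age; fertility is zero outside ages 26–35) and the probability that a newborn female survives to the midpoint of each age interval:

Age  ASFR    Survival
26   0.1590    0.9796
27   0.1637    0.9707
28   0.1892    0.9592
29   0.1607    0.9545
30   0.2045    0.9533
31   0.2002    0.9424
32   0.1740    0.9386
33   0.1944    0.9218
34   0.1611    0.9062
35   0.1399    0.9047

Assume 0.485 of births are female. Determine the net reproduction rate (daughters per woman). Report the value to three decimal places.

0.799

Proportion female at birth = 0.485.
Per-age-group product (1 × ASFR × survival probability):
  26: 1 × 0.1590 × 0.9796 = 0.15576
  27: 1 × 0.1637 × 0.9707 = 0.15890
  28: 1 × 0.1892 × 0.9592 = 0.18148
  29: 1 × 0.1607 × 0.9545 = 0.15339
  30: 1 × 0.2045 × 0.9533 = 0.19495
  31: 1 × 0.2002 × 0.9424 = 0.18867
  32: 1 × 0.1740 × 0.9386 = 0.16332
  33: 1 × 0.1944 × 0.9218 = 0.17920
  34: 1 × 0.1611 × 0.9062 = 0.14599
  35: 1 × 0.1399 × 0.9047 = 0.12657
Sum = 1.64823
NRR = 0.485 × 1.64823 = 0.79939
An NRR under 1 implies long-run decline under these rates.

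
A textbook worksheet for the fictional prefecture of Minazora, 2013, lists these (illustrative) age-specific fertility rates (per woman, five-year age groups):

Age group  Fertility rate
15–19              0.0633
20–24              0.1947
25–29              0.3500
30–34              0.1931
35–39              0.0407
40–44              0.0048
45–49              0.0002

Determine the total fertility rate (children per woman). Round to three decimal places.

4.234

Sum of ASFRs = 0.0633 + 0.1947 + 0.3500 + 0.1931 + 0.0407 + 0.0048 + 0.0002 = 0.8468
TFR = 5 × 0.8468 = 4.234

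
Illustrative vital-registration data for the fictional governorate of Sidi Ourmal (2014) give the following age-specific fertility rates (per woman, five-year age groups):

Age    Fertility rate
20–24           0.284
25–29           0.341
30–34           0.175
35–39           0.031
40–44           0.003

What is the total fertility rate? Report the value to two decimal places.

Sum of ASFRs = 0.284 + 0.341 + 0.175 + 0.031 + 0.003 = 0.834
TFR = 5 × 0.834 = 4.17

4.17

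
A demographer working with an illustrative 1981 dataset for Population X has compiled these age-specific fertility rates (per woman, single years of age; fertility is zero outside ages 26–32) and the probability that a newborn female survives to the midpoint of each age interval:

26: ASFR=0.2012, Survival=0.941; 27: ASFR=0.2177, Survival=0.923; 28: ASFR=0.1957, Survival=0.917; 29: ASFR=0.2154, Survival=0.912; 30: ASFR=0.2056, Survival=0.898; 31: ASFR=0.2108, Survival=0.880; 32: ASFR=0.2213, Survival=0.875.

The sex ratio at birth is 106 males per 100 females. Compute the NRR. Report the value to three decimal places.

0.646

Proportion female at birth = 100 / (100 + 106) = 0.48544.
Per-age-group product (1 × ASFR × survival probability):
  26: 1 × 0.2012 × 0.941 = 0.18933
  27: 1 × 0.2177 × 0.923 = 0.20094
  28: 1 × 0.1957 × 0.917 = 0.17946
  29: 1 × 0.2154 × 0.912 = 0.19644
  30: 1 × 0.2056 × 0.898 = 0.18463
  31: 1 × 0.2108 × 0.880 = 0.18550
  32: 1 × 0.2213 × 0.875 = 0.19364
Sum = 1.32994
NRR = 0.48544 × 1.32994 = 0.64561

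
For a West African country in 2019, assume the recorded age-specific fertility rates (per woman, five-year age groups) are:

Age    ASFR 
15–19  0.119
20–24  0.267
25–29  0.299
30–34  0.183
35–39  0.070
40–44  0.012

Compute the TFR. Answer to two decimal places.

Sum of ASFRs = 0.119 + 0.267 + 0.299 + 0.183 + 0.070 + 0.012 = 0.950
TFR = 5 × 0.950 = 4.75

4.75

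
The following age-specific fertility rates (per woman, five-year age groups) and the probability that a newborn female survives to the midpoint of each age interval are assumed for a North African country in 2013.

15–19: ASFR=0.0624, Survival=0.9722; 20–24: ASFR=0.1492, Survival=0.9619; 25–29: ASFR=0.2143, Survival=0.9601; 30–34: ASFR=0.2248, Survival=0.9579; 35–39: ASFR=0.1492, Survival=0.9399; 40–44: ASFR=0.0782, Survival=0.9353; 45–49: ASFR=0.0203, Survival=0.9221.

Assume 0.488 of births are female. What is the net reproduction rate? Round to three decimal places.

2.092

Proportion female at birth = 0.488.
Per-age-group product (5 × ASFR × survival probability):
  15–19: 5 × 0.0624 × 0.9722 = 0.30333
  20–24: 5 × 0.1492 × 0.9619 = 0.71758
  25–29: 5 × 0.2143 × 0.9601 = 1.02875
  30–34: 5 × 0.2248 × 0.9579 = 1.07668
  35–39: 5 × 0.1492 × 0.9399 = 0.70117
  40–44: 5 × 0.0782 × 0.9353 = 0.36570
  45–49: 5 × 0.0203 × 0.9221 = 0.09359
Sum = 4.28680
NRR = 0.488 × 4.28680 = 2.09196
An NRR exceeding 1 indicates intrinsic growth under these rates.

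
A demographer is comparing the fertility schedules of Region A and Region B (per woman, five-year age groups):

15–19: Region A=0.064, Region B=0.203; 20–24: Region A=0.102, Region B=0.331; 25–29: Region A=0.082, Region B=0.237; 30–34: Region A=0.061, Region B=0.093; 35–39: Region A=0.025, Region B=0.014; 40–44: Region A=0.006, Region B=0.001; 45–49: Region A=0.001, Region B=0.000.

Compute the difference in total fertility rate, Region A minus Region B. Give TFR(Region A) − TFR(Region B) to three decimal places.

-2.690

Region A:
  Sum of ASFRs = 0.064 + 0.102 + 0.082 + 0.061 + 0.025 + 0.006 + 0.001 = 0.341
  TFR = 5 × 0.341 = 1.705
Region B:
  Sum of ASFRs = 0.203 + 0.331 + 0.237 + 0.093 + 0.014 + 0.001 + 0.000 = 0.879
  TFR = 5 × 0.879 = 4.395
Difference = 1.705 − 4.395 = -2.69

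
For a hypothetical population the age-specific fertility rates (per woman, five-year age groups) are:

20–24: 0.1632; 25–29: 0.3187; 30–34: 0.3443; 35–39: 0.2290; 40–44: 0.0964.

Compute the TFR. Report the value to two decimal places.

5.76

Sum of ASFRs = 0.1632 + 0.3187 + 0.3443 + 0.2290 + 0.0964 = 1.1516
TFR = 5 × 1.1516 = 5.758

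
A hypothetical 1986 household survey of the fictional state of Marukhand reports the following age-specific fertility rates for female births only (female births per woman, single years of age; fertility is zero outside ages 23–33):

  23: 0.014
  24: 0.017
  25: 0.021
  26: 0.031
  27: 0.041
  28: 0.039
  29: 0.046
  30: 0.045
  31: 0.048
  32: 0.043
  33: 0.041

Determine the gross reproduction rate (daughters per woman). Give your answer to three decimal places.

0.386

Sum of female ASFRs = 0.014 + 0.017 + 0.021 + 0.031 + 0.041 + 0.039 + 0.046 + 0.045 + 0.048 + 0.043 + 0.041 = 0.386
GRR = 0.386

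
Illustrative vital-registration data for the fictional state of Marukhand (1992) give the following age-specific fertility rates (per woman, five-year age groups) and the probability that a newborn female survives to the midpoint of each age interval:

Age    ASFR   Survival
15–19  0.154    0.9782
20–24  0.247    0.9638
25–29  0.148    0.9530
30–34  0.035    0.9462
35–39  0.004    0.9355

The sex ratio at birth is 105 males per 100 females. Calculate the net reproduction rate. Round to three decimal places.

Proportion female at birth = 100 / (100 + 105) = 0.48780.
Survival-weighted fertility by age (5·fₓ·Sₓ):
  15–19: 5 × 0.154 × 0.9782 = 0.75321
  20–24: 5 × 0.247 × 0.9638 = 1.19029
  25–29: 5 × 0.148 × 0.9530 = 0.70522
  30–34: 5 × 0.035 × 0.9462 = 0.16559
  35–39: 5 × 0.004 × 0.9355 = 0.01871
Sum = 2.83302
NRR = 0.48780 × 2.83302 = 1.38195
An NRR exceeding 1 indicates intrinsic growth under these rates.

1.382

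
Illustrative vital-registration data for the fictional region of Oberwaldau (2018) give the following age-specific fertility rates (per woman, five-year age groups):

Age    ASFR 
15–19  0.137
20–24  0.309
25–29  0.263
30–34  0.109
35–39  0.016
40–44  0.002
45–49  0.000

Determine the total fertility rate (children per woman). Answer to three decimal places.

4.180

Sum of ASFRs = 0.137 + 0.309 + 0.263 + 0.109 + 0.016 + 0.002 + 0.000 = 0.836
TFR = 5 × 0.836 = 4.18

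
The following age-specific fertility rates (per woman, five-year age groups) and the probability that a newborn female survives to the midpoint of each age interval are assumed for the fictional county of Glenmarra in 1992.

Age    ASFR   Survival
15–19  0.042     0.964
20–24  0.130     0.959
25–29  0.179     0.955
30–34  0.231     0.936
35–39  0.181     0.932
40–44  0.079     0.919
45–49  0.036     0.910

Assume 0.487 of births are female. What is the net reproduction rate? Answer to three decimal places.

Proportion female at birth = 0.487.
Survival-weighted fertility by age (5·fₓ·Sₓ):
  15–19: 5 × 0.042 × 0.964 = 0.20244
  20–24: 5 × 0.130 × 0.959 = 0.62335
  25–29: 5 × 0.179 × 0.955 = 0.85473
  30–34: 5 × 0.231 × 0.936 = 1.08108
  35–39: 5 × 0.181 × 0.932 = 0.84346
  40–44: 5 × 0.079 × 0.919 = 0.36301
  45–49: 5 × 0.036 × 0.910 = 0.16380
Sum = 4.13187
NRR = 0.487 × 4.13187 = 2.01222

2.012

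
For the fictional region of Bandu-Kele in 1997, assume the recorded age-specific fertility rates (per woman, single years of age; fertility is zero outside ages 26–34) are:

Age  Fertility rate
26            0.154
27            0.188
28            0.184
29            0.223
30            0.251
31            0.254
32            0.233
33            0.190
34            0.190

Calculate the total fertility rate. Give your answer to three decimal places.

Sum of ASFRs = 0.154 + 0.188 + 0.184 + 0.223 + 0.251 + 0.254 + 0.233 + 0.190 + 0.190 = 1.867
TFR = 1.867

1.867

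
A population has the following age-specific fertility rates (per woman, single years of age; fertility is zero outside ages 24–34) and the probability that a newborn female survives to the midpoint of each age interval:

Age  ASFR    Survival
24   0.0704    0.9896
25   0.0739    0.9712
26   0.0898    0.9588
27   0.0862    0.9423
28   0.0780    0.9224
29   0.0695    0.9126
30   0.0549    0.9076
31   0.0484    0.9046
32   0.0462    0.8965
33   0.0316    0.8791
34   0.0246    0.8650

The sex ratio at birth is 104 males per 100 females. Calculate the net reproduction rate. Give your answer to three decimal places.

0.308

Proportion female at birth = 100 / (100 + 104) = 0.49020.
Survival-weighted fertility by age (1·fₓ·Sₓ):
  24: 1 × 0.0704 × 0.9896 = 0.06967
  25: 1 × 0.0739 × 0.9712 = 0.07177
  26: 1 × 0.0898 × 0.9588 = 0.08610
  27: 1 × 0.0862 × 0.9423 = 0.08123
  28: 1 × 0.0780 × 0.9224 = 0.07195
  29: 1 × 0.0695 × 0.9126 = 0.06343
  30: 1 × 0.0549 × 0.9076 = 0.04983
  31: 1 × 0.0484 × 0.9046 = 0.04378
  32: 1 × 0.0462 × 0.8965 = 0.04142
  33: 1 × 0.0316 × 0.8791 = 0.02778
  34: 1 × 0.0246 × 0.8650 = 0.02128
Sum = 0.62824
NRR = 0.49020 × 0.62824 = 0.30796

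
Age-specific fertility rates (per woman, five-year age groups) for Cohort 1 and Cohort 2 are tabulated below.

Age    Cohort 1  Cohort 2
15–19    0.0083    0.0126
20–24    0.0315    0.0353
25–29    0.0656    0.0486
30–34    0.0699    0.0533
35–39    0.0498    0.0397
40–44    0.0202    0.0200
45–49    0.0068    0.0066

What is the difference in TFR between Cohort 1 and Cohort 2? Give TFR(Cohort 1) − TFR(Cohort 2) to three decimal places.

0.180

Cohort 1:
  Sum of ASFRs = 0.0083 + 0.0315 + 0.0656 + 0.0699 + 0.0498 + 0.0202 + 0.0068 = 0.2521
  TFR = 5 × 0.2521 = 1.2605
Cohort 2:
  Sum of ASFRs = 0.0126 + 0.0353 + 0.0486 + 0.0533 + 0.0397 + 0.0200 + 0.0066 = 0.2161
  TFR = 5 × 0.2161 = 1.0805
Difference = 1.2605 − 1.0805 = 0.18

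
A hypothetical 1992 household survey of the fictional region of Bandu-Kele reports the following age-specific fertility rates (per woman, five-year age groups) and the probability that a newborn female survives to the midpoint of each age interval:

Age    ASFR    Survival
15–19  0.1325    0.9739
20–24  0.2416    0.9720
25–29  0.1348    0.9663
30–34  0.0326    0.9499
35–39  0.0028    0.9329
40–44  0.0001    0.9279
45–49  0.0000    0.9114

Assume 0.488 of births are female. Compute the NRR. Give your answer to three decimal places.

1.288

Proportion female at birth = 0.488.
Weighting each age-specific rate by interval width and survival:
  15–19: 5 × 0.1325 × 0.9739 = 0.64521
  20–24: 5 × 0.2416 × 0.9720 = 1.17418
  25–29: 5 × 0.1348 × 0.9663 = 0.65129
  30–34: 5 × 0.0326 × 0.9499 = 0.15483
  35–39: 5 × 0.0028 × 0.9329 = 0.01306
  40–44: 5 × 0.0001 × 0.9279 = 0.00046
  45–49: 5 × 0.0000 × 0.9114 = 0.00000
Sum = 2.63903
NRR = 0.488 × 2.63903 = 1.28785
NRR > 1, so each generation more than replaces itself.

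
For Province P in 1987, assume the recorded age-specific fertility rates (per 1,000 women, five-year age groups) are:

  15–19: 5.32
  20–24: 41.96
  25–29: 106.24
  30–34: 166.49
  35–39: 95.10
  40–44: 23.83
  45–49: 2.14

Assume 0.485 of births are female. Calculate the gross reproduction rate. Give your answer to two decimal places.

Proportion female at birth = 0.485.
Sum of ASFRs = 5.32 + 41.96 + 106.24 + 166.49 + 95.10 + 23.83 + 2.14 = 441.08
TFR = 5 × 441.08 / 1000 = 2.2054
GRR = 0.485 × 2.2054 = 1.06962

1.07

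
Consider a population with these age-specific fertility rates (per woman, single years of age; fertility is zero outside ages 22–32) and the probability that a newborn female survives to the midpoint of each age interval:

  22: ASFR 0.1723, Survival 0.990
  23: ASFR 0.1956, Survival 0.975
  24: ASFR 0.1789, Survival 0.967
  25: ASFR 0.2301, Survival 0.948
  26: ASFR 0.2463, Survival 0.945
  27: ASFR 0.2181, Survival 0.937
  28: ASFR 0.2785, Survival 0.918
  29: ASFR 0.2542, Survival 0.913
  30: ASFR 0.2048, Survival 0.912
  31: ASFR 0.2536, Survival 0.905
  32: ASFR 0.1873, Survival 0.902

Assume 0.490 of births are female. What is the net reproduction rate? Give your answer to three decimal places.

Proportion female at birth = 0.490.
Per-age-group product (1 × ASFR × survival probability):
  22: 1 × 0.1723 × 0.990 = 0.17058
  23: 1 × 0.1956 × 0.975 = 0.19071
  24: 1 × 0.1789 × 0.967 = 0.17300
  25: 1 × 0.2301 × 0.948 = 0.21813
  26: 1 × 0.2463 × 0.945 = 0.23275
  27: 1 × 0.2181 × 0.937 = 0.20436
  28: 1 × 0.2785 × 0.918 = 0.25566
  29: 1 × 0.2542 × 0.913 = 0.23208
  30: 1 × 0.2048 × 0.912 = 0.18678
  31: 1 × 0.2536 × 0.905 = 0.22951
  32: 1 × 0.1873 × 0.902 = 0.16894
Sum = 2.26250
NRR = 0.490 × 2.26250 = 1.10863
With NRR above 1 the population is above replacement fertility.

1.109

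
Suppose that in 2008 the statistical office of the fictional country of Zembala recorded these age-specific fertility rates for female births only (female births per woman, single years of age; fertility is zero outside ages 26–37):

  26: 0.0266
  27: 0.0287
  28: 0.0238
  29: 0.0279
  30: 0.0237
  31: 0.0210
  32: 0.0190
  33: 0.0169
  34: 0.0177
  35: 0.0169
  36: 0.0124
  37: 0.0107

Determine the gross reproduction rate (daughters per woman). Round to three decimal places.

Sum of female ASFRs = 0.0266 + 0.0287 + 0.0238 + 0.0279 + 0.0237 + 0.0210 + 0.0190 + 0.0169 + 0.0177 + 0.0169 + 0.0124 + 0.0107 = 0.2453
GRR = 0.2453

0.245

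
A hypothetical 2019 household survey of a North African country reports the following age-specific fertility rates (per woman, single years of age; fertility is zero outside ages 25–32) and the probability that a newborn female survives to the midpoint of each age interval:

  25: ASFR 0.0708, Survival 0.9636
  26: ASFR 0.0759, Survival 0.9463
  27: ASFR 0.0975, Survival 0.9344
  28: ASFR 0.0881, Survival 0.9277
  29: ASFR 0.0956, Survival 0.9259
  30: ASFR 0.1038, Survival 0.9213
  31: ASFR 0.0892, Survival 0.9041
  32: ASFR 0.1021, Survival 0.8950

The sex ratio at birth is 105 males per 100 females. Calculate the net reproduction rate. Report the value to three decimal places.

Proportion female at birth = 100 / (100 + 105) = 0.48780.
Survival-weighted fertility by age (1·fₓ·Sₓ):
  25: 1 × 0.0708 × 0.9636 = 0.06822
  26: 1 × 0.0759 × 0.9463 = 0.07182
  27: 1 × 0.0975 × 0.9344 = 0.09110
  28: 1 × 0.0881 × 0.9277 = 0.08173
  29: 1 × 0.0956 × 0.9259 = 0.08852
  30: 1 × 0.1038 × 0.9213 = 0.09563
  31: 1 × 0.0892 × 0.9041 = 0.08065
  32: 1 × 0.1021 × 0.8950 = 0.09138
Sum = 0.66905
NRR = 0.48780 × 0.66905 = 0.32636
An NRR under 1 implies long-run decline under these rates.

0.326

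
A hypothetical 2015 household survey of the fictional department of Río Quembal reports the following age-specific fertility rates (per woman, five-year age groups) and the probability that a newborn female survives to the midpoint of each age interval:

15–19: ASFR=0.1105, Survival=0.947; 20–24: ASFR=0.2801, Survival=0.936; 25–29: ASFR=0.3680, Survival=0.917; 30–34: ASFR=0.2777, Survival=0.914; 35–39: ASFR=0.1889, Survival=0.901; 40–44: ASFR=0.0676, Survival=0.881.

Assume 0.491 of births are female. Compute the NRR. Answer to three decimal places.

Proportion female at birth = 0.491.
Survival-weighted fertility by age (5·fₓ·Sₓ):
  15–19: 5 × 0.1105 × 0.947 = 0.52322
  20–24: 5 × 0.2801 × 0.936 = 1.31087
  25–29: 5 × 0.3680 × 0.917 = 1.68728
  30–34: 5 × 0.2777 × 0.914 = 1.26909
  35–39: 5 × 0.1889 × 0.901 = 0.85099
  40–44: 5 × 0.0676 × 0.881 = 0.29778
Sum = 5.93923
NRR = 0.491 × 5.93923 = 2.91616
With NRR above 1 the population is above replacement fertility.

2.916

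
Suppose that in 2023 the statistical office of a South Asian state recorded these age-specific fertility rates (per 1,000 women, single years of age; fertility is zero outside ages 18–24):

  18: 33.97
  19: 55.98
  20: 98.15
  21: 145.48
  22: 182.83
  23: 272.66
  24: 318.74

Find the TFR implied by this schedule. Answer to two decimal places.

Sum of ASFRs = 33.97 + 55.98 + 98.15 + 145.48 + 182.83 + 272.66 + 318.74 = 1107.81
TFR = 1107.81 / 1000 = 1.10781

1.11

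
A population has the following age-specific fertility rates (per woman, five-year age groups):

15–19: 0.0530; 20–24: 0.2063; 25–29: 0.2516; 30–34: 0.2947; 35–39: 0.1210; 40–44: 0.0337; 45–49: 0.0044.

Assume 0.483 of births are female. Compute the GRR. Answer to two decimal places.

2.33

Proportion female at birth = 0.483.
Sum of ASFRs = 0.0530 + 0.2063 + 0.2516 + 0.2947 + 0.1210 + 0.0337 + 0.0044 = 0.9647
TFR = 5 × 0.9647 = 4.8235
GRR = 0.483 × 4.8235 = 2.32975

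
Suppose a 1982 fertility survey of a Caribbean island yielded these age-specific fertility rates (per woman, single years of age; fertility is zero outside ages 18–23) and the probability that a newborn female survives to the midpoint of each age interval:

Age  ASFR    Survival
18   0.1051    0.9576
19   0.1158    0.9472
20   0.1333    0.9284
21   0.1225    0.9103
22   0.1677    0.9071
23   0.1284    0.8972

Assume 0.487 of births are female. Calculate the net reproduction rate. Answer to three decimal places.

Proportion female at birth = 0.487.
Per-age-group product (1 × ASFR × survival probability):
  18: 1 × 0.1051 × 0.9576 = 0.10064
  19: 1 × 0.1158 × 0.9472 = 0.10969
  20: 1 × 0.1333 × 0.9284 = 0.12376
  21: 1 × 0.1225 × 0.9103 = 0.11151
  22: 1 × 0.1677 × 0.9071 = 0.15212
  23: 1 × 0.1284 × 0.8972 = 0.11520
Sum = 0.71292
NRR = 0.487 × 0.71292 = 0.34719

0.347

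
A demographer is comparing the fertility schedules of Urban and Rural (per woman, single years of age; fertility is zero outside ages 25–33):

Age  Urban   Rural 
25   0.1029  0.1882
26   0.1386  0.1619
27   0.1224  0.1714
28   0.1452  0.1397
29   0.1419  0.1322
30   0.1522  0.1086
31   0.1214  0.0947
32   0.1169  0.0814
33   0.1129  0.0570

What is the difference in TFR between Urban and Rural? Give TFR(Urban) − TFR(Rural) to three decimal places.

Urban:
  Sum of ASFRs = 0.1029 + 0.1386 + 0.1224 + 0.1452 + 0.1419 + 0.1522 + 0.1214 + 0.1169 + 0.1129 = 1.1544
  TFR = 1.1544
Rural:
  Sum of ASFRs = 0.1882 + 0.1619 + 0.1714 + 0.1397 + 0.1322 + 0.1086 + 0.0947 + 0.0814 + 0.0570 = 1.1351
  TFR = 1.1351
Difference = 1.1544 − 1.1351 = 0.0193

0.019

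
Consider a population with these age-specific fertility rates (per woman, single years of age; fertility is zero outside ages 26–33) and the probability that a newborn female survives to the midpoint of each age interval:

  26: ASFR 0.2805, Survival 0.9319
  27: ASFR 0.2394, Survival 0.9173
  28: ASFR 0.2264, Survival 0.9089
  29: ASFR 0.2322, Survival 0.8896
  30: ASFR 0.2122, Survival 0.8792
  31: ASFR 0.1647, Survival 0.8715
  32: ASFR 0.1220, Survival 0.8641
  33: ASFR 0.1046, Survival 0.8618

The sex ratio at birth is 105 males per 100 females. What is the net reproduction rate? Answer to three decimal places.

Proportion female at birth = 100 / (100 + 105) = 0.48780.
Weighting each age-specific rate by interval width and survival:
  26: 1 × 0.2805 × 0.9319 = 0.26140
  27: 1 × 0.2394 × 0.9173 = 0.21960
  28: 1 × 0.2264 × 0.9089 = 0.20577
  29: 1 × 0.2322 × 0.8896 = 0.20657
  30: 1 × 0.2122 × 0.8792 = 0.18657
  31: 1 × 0.1647 × 0.8715 = 0.14354
  32: 1 × 0.1220 × 0.8641 = 0.10542
  33: 1 × 0.1046 × 0.8618 = 0.09014
Sum = 1.41901
NRR = 0.48780 × 1.41901 = 0.69219
With NRR below 1 the population is below replacement fertility.

0.692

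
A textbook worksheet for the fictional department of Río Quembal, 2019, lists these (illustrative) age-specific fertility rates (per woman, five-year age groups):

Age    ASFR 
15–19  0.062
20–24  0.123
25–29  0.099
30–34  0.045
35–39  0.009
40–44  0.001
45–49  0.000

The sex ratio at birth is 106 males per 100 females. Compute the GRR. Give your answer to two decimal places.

Proportion female at birth = 100 / (100 + 106) = 0.48544.
Sum of ASFRs = 0.062 + 0.123 + 0.099 + 0.045 + 0.009 + 0.001 + 0.000 = 0.339
TFR = 5 × 0.339 = 1.695
GRR = 0.48544 × 1.695 = 0.82282

0.82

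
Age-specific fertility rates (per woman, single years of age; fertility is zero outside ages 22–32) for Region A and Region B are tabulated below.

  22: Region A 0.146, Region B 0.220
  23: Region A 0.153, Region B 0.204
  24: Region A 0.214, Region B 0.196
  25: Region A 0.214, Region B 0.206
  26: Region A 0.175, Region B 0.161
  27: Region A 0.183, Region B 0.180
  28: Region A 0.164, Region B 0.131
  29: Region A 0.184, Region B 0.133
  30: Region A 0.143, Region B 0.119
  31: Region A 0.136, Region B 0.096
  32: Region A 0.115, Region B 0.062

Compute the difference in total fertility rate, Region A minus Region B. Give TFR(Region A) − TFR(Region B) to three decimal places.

0.119

Region A:
  Sum of ASFRs = 0.146 + 0.153 + 0.214 + 0.214 + 0.175 + 0.183 + 0.164 + 0.184 + 0.143 + 0.136 + 0.115 = 1.827
  TFR = 1.827
Region B:
  Sum of ASFRs = 0.220 + 0.204 + 0.196 + 0.206 + 0.161 + 0.180 + 0.131 + 0.133 + 0.119 + 0.096 + 0.062 = 1.708
  TFR = 1.708
Difference = 1.827 − 1.708 = 0.119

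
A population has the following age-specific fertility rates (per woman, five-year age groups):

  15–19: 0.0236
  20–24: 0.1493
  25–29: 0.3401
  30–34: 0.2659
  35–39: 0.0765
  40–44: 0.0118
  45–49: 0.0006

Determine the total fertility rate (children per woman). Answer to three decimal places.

Sum of ASFRs = 0.0236 + 0.1493 + 0.3401 + 0.2659 + 0.0765 + 0.0118 + 0.0006 = 0.8678
TFR = 5 × 0.8678 = 4.339

4.339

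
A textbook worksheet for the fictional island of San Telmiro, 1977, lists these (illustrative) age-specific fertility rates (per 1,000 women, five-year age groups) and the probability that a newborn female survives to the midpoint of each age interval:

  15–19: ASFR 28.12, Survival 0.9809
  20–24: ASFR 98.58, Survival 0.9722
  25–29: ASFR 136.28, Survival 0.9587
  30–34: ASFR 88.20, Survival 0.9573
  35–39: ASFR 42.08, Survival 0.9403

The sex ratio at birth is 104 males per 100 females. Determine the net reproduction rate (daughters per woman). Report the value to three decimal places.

Proportion female at birth = 100 / (100 + 104) = 0.49020.
Per-age-group product (5 × ASFR × survival probability):
  15–19: 5 × 28.12/1000 × 0.9809 = 0.13791
  20–24: 5 × 98.58/1000 × 0.9722 = 0.47920
  25–29: 5 × 136.28/1000 × 0.9587 = 0.65326
  30–34: 5 × 88.20/1000 × 0.9573 = 0.42217
  35–39: 5 × 42.08/1000 × 0.9403 = 0.19784
Sum = 1.89038
NRR = 0.49020 × 1.89038 = 0.92666

0.927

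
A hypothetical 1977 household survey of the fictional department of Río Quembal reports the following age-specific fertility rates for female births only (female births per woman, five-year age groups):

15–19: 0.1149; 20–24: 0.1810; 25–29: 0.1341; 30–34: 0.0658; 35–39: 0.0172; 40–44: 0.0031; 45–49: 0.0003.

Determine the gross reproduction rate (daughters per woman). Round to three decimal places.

2.582

Sum of female ASFRs = 0.1149 + 0.1810 + 0.1341 + 0.0658 + 0.0172 + 0.0031 + 0.0003 = 0.5164
GRR = 5 × 0.5164 = 2.582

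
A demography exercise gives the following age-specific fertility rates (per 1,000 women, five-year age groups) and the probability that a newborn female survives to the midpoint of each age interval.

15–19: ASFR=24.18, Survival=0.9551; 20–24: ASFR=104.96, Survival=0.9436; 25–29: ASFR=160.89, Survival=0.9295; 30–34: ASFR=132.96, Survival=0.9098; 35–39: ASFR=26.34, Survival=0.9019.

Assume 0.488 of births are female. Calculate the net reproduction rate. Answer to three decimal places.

Proportion female at birth = 0.488.
Survival-weighted fertility by age (5·fₓ·Sₓ):
  15–19: 5 × 24.18/1000 × 0.9551 = 0.11547
  20–24: 5 × 104.96/1000 × 0.9436 = 0.49520
  25–29: 5 × 160.89/1000 × 0.9295 = 0.74774
  30–34: 5 × 132.96/1000 × 0.9098 = 0.60484
  35–39: 5 × 26.34/1000 × 0.9019 = 0.11878
Sum = 2.08203
NRR = 0.488 × 2.08203 = 1.01603
NRR > 1, so each generation more than replaces itself.

1.016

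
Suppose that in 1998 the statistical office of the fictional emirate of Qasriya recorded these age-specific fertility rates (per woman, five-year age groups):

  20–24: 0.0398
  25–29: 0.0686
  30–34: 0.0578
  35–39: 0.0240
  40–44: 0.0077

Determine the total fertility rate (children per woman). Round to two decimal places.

Sum of ASFRs = 0.0398 + 0.0686 + 0.0578 + 0.0240 + 0.0077 = 0.1979
TFR = 5 × 0.1979 = 0.9895

0.99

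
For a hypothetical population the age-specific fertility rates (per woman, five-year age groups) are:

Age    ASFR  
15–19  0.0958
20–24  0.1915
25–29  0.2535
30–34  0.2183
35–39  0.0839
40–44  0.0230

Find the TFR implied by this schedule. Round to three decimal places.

4.330

Sum of ASFRs = 0.0958 + 0.1915 + 0.2535 + 0.2183 + 0.0839 + 0.0230 = 0.8660
TFR = 5 × 0.8660 = 4.33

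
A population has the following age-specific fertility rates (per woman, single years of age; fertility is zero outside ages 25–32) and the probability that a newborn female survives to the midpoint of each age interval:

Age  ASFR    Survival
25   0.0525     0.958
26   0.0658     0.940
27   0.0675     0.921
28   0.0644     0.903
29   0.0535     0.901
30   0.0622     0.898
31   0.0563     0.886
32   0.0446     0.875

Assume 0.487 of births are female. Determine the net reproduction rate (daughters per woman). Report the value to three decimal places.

0.207

Proportion female at birth = 0.487.
Survival-weighted fertility by age (1·fₓ·Sₓ):
  25: 1 × 0.0525 × 0.958 = 0.05030
  26: 1 × 0.0658 × 0.940 = 0.06185
  27: 1 × 0.0675 × 0.921 = 0.06217
  28: 1 × 0.0644 × 0.903 = 0.05815
  29: 1 × 0.0535 × 0.901 = 0.04820
  30: 1 × 0.0622 × 0.898 = 0.05586
  31: 1 × 0.0563 × 0.886 = 0.04988
  32: 1 × 0.0446 × 0.875 = 0.03903
Sum = 0.42544
NRR = 0.487 × 0.42544 = 0.20719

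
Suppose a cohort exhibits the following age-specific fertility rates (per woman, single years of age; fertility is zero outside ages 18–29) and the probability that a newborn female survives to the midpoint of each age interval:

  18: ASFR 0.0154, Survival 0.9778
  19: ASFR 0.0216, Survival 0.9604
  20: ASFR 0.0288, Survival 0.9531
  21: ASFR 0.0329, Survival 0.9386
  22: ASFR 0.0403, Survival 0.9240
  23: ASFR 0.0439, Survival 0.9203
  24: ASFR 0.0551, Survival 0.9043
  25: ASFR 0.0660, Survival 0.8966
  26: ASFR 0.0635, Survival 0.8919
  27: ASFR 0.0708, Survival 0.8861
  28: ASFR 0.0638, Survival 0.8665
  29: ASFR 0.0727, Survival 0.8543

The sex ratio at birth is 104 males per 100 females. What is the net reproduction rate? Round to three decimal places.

0.254

Proportion female at birth = 100 / (100 + 104) = 0.49020.
Each age group contributes 1 × ASFR × survival:
  18: 1 × 0.0154 × 0.9778 = 0.01506
  19: 1 × 0.0216 × 0.9604 = 0.02074
  20: 1 × 0.0288 × 0.9531 = 0.02745
  21: 1 × 0.0329 × 0.9386 = 0.03088
  22: 1 × 0.0403 × 0.9240 = 0.03724
  23: 1 × 0.0439 × 0.9203 = 0.04040
  24: 1 × 0.0551 × 0.9043 = 0.04983
  25: 1 × 0.0660 × 0.8966 = 0.05918
  26: 1 × 0.0635 × 0.8919 = 0.05664
  27: 1 × 0.0708 × 0.8861 = 0.06274
  28: 1 × 0.0638 × 0.8665 = 0.05528
  29: 1 × 0.0727 × 0.8543 = 0.06211
Sum = 0.51755
NRR = 0.49020 × 0.51755 = 0.25370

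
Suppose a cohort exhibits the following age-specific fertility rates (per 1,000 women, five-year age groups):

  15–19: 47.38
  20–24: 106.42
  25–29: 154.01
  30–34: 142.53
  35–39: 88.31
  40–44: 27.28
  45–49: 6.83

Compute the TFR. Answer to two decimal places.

Sum of ASFRs = 47.38 + 106.42 + 154.01 + 142.53 + 88.31 + 27.28 + 6.83 = 572.76
TFR = 5 × 572.76 / 1000 = 2.8638

2.86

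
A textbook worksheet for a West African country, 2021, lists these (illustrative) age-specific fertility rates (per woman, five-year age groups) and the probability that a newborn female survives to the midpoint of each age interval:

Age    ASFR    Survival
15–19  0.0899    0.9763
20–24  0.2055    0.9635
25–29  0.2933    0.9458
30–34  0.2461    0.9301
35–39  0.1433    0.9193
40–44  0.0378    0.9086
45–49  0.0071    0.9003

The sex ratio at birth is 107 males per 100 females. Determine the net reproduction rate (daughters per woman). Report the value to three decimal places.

Proportion female at birth = 100 / (100 + 107) = 0.48309.
Each age group contributes 5 × ASFR × survival:
  15–19: 5 × 0.0899 × 0.9763 = 0.43885
  20–24: 5 × 0.2055 × 0.9635 = 0.99000
  25–29: 5 × 0.2933 × 0.9458 = 1.38702
  30–34: 5 × 0.2461 × 0.9301 = 1.14449
  35–39: 5 × 0.1433 × 0.9193 = 0.65868
  40–44: 5 × 0.0378 × 0.9086 = 0.17173
  45–49: 5 × 0.0071 × 0.9003 = 0.03196
Sum = 4.82273
NRR = 0.48309 × 4.82273 = 2.32981
With NRR above 1 the population is above replacement fertility.

2.330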